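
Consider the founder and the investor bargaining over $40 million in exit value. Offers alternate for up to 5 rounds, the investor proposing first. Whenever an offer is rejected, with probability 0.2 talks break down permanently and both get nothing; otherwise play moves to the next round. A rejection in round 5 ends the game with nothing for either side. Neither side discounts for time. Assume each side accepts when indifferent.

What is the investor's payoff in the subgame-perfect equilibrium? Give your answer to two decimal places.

29.50

By backward induction:
Round 5 (the investor proposes): the founder will accept anything ≥ 0, so the investor offers 0 and keeps 40.
Round 4 (the founder proposes): rejecting gives the investor an expected 0.8 × 40 = 32, so the founder offers 32, keeping 8.
Round 3 (the investor proposes): rejecting gives the founder an expected 0.8 × 8 = 6.4. The investor offers 6.4 and keeps 40 − 6.4 = 33.6.
Round 2 (the founder proposes): rejecting gives the investor an expected 0.8 × 33.6 = 26.88; the founder offers that and keeps 13.12.
Round 1 (the investor proposes): rejecting gives the founder an expected 0.8 × 13.12 = 10.496. The investor offers 10.496 and keeps 40 − 10.496 = 29.504.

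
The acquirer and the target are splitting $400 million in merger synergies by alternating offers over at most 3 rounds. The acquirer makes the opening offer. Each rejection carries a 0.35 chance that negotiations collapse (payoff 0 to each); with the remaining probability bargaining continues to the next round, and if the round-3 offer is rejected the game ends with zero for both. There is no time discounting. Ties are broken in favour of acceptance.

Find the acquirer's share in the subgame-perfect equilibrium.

Round 3 (the acquirer proposes): the target will accept anything ≥ 0, so the acquirer offers 0 and keeps 400.
Round 2 (the target proposes): rejecting gives the acquirer an expected 0.65 × 400 = 260; the target offers that and keeps 140.
Round 1 (the acquirer proposes): rejecting gives the target an expected 0.65 × 140 = 91. The acquirer offers 91 and keeps 400 − 91 = 309.

309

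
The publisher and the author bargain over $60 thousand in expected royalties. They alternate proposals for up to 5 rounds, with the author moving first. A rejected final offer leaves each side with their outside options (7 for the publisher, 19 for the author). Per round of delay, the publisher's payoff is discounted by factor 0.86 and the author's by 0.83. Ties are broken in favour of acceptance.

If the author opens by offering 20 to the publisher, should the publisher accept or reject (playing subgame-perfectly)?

Work out the publisher's continuation value if the offer is rejected.
Round 5 (the author proposes): the publisher gets 7 if talks fail, so the author offers 7 and keeps 53.
Round 4 (the publisher proposes): the author can get 53 next round, worth 0.83 × 53 = 43.99 now; the publisher offers that and keeps 16.01.
Round 3 (the author proposes): the publisher can get 16.01 next round, worth 0.86 × 16.01 = 13.7686 now, so the author offers 13.7686, keeping 46.2314.
Round 2 (the publisher proposes): the author can get 46.2314 next round, worth 0.83 × 46.2314 = 38.372062 now; the publisher offers that and keeps 21.627938.
So by rejecting in round 1, the publisher gets 21.627938 next round, worth 0.86 × 21.627938 = 18.60002668 now.
Offer 20 ≥ 18.60002668, so the publisher accepts.

Accept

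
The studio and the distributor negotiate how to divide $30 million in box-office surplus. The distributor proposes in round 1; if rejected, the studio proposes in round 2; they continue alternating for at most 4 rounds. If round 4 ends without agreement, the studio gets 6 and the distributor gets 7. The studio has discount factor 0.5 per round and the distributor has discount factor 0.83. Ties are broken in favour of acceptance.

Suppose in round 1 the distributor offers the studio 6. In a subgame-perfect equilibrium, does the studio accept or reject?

Reject

Work out the studio's continuation value if the offer is rejected.
Round 4 (the studio proposes): the distributor gets 7 if talks fail, so the studio offers 7 and keeps 23.
Round 3 (the distributor proposes): the studio can get 23 next round, worth 0.5 × 23 = 11.5 now. The distributor offers 11.5 and keeps 30 − 11.5 = 18.5.
Round 2 (the studio proposes): the distributor can get 18.5 next round, worth 0.83 × 18.5 = 15.355 now. The studio offers 15.355 and keeps 30 − 15.355 = 14.645.
So by rejecting in round 1, the studio gets 14.645 next round, worth 0.5 × 14.645 = 7.3225 now.
Offer 6 < 7.3225, so the studio rejects.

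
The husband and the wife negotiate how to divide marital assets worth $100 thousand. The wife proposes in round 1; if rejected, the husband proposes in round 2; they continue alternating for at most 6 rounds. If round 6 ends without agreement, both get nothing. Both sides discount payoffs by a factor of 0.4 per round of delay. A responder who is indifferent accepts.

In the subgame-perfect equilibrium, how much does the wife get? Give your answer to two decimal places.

71.14

Round 6 (the husband proposes): rejection yields 0 for the wife; the husband offers 0 and keeps 100.
Round 5 (the wife proposes): the husband can get 100 next round, worth 0.4 × 100 = 40 now. The wife offers 40 and keeps 100 − 40 = 60.
Round 4 (the husband proposes): the wife can get 60 next round, worth 0.4 × 60 = 24 now. The husband offers 24 and keeps 100 − 24 = 76.
Round 3 (the wife proposes): the husband can get 76 next round, worth 0.4 × 76 = 30.4 now. The wife offers 30.4 and keeps 100 − 30.4 = 69.6.
Round 2 (the husband proposes): the wife can get 69.6 next round, worth 0.4 × 69.6 = 27.84 now; the husband offers that and keeps 72.16.
Round 1 (the wife proposes): the husband can get 72.16 next round, worth 0.4 × 72.16 = 28.864 now; the wife offers that and keeps 71.136.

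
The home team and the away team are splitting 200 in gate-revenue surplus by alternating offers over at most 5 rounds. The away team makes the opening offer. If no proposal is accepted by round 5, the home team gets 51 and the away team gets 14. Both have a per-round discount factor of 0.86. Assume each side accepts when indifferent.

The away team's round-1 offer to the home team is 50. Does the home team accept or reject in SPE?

Reject

Round 5 (the away team proposes): the home team gets 51 if talks fail, so the away team offers 51 and keeps 149.
Round 4 (the home team proposes): the away team can get 149 next round, worth 0.86 × 149 = 128.14 now, so the home team offers 128.14, keeping 71.86.
Round 3 (the away team proposes): the home team can get 71.86 next round, worth 0.86 × 71.86 = 61.7996 now; the away team offers that and keeps 138.2004.
Round 2 (the home team proposes): the away team can get 138.2004 next round, worth 0.86 × 138.2004 = 118.852344 now. The home team offers 118.852344 and keeps 200 − 118.852344 = 81.147656.
So by rejecting in round 1, the home team gets 81.147656 next round, worth 0.86 × 81.147656 = 69.78698416 now.
Offer 50 < 69.78698416, so the home team rejects.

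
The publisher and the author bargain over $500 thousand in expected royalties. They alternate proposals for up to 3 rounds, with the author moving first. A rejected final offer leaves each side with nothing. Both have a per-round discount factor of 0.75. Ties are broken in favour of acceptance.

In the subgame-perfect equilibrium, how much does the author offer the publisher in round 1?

Solve by backward induction from round 3.
Round 3 (the author proposes): rejection yields 0 for the publisher; the author offers 0 and keeps 500.
Round 2 (the publisher proposes): the author can get 500 next round, worth 0.75 × 500 = 375 now; the publisher offers that and keeps 125.
Round 1 (the author proposes): the publisher can get 125 next round, worth 0.75 × 125 = 93.75 now, so the author offers 93.75, keeping 406.25.

93.75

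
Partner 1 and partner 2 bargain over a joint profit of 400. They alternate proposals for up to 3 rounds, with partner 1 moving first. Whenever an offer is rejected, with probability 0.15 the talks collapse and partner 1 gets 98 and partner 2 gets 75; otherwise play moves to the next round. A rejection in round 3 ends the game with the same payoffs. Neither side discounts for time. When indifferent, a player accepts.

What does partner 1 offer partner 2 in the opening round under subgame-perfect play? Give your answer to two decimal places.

103.94

Round 3 (partner 1 proposes): partner 2 gets 75 if talks fail, so partner 1 offers 75 and keeps 325.
Round 2 (partner 2 proposes): rejecting gives partner 1 an expected 0.85 × 325 + 0.15 × 98 = 290.95, so partner 2 offers 290.95, keeping 109.05.
Round 1 (partner 1 proposes): rejecting gives partner 2 an expected 0.85 × 109.05 + 0.15 × 75 = 103.9425. Partner 1 offers 103.9425 and keeps 400 − 103.9425 = 296.0575.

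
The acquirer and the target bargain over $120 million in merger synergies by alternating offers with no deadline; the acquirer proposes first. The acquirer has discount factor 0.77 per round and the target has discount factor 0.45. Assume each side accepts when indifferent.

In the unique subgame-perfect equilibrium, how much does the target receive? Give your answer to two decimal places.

19.01

Let x be the acquirer's share when the acquirer proposes and y be the target's share when the target proposes.
The target accepts iff offered ≥ 0.45·y, so x = 120 − 0.45y. Symmetrically y = 120 − 0.77x.
Substituting: x = 120 − 0.45(120 − 0.77x), giving x(1 − 0.77·0.45) = 120(1 − 0.45).
So x = 120 × 0.55 / 0.6535 ≈ 100.9946, and the target receives 120 − x ≈ 19.0054.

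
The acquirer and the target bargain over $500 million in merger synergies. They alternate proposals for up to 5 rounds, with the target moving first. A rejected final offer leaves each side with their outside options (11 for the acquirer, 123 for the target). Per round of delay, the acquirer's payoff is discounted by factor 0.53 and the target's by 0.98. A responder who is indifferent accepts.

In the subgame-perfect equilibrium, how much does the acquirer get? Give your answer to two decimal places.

Round 5 (the target proposes): the acquirer gets 11 if talks fail, so the target offers 11 and keeps 489.
Round 4 (the acquirer proposes): the target can get 489 next round, worth 0.98 × 489 = 479.22 now. The acquirer offers 479.22 and keeps 500 − 479.22 = 20.78.
Round 3 (the target proposes): the acquirer can get 20.78 next round, worth 0.53 × 20.78 = 11.0134 now. The target offers 11.0134 and keeps 500 − 11.0134 = 488.9866.
Round 2 (the acquirer proposes): the target can get 488.9866 next round, worth 0.98 × 488.9866 = 479.206868 now. The acquirer offers 479.206868 and keeps 500 − 479.206868 = 20.793132.
Round 1 (the target proposes): the acquirer can get 20.793132 next round, worth 0.53 × 20.793132 = 11.02035996 now. The target offers 11.02035996 and keeps 500 − 11.02035996 = 488.97964004.

11.02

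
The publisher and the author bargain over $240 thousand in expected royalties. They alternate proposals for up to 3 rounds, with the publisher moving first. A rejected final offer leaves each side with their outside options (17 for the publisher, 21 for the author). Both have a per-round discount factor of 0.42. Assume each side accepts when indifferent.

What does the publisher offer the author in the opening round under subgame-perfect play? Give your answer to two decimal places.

62.17

By backward induction:
Round 3 (the publisher proposes): the author gets 21 if talks fail, so the publisher offers 21 and keeps 219.
Round 2 (the author proposes): the publisher can get 219 next round, worth 0.42 × 219 = 91.98 now. The author offers 91.98 and keeps 240 − 91.98 = 148.02.
Round 1 (the publisher proposes): the author can get 148.02 next round, worth 0.42 × 148.02 = 62.1684 now, so the publisher offers 62.1684, keeping 177.8316.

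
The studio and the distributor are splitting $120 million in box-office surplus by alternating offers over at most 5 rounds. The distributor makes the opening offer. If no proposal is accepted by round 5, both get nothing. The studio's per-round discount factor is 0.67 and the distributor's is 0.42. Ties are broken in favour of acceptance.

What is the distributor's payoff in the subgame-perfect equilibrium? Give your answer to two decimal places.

60.25

By backward induction:
Round 5 (the distributor proposes): the studio will accept anything ≥ 0, so the distributor offers 0 and keeps 120.
Round 4 (the studio proposes): the distributor can get 120 next round, worth 0.42 × 120 = 50.4 now, so the studio offers 50.4, keeping 69.6.
Round 3 (the distributor proposes): the studio can get 69.6 next round, worth 0.67 × 69.6 = 46.632 now; the distributor offers that and keeps 73.368.
Round 2 (the studio proposes): the distributor can get 73.368 next round, worth 0.42 × 73.368 = 30.81456 now; the studio offers that and keeps 89.18544.
Round 1 (the distributor proposes): the studio can get 89.18544 next round, worth 0.67 × 89.18544 = 59.7542448 now; the distributor offers that and keeps 60.2457552.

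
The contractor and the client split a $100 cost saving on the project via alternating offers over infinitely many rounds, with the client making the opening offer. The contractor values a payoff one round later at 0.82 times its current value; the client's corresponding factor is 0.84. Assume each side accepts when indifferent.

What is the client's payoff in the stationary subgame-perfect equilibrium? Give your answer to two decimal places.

57.84

In a stationary SPE each proposer offers the other exactly their discounted continuation value.
If the client keeps x when proposing and the contractor keeps y when proposing, then x = 100 − 0.82y and y = 100 − 0.84x.
Solving: x = 100(1 − 0.82) / (1 − 0.84·0.82) = 18 / 0.3112 ≈ 57.8406.
The contractor gets 100 − 57.8406 ≈ 42.1594.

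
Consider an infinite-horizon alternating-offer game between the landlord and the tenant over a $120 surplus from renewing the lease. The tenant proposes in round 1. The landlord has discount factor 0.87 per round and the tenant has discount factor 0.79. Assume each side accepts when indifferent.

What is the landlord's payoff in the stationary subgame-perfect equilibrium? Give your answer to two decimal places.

When the tenant proposes, the landlord accepts any offer worth at least 0.87 times what the landlord would get by proposing next round; and vice versa.
This gives x = 120 − 0.87y and y = 120 − 0.79x, where x and y are each side's share when it proposes.
Hence (1 − 0.87·0.79)x = 120(1 − 0.87), i.e. 0.3127·x = 15.6.
x ≈ 49.8881; the landlord's share is 120 − x ≈ 70.1119.

70.11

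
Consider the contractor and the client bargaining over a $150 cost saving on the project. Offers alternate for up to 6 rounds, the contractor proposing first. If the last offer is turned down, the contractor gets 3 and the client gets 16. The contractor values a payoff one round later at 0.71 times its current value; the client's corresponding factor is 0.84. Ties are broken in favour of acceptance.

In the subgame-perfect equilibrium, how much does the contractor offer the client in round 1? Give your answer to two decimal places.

102.25

Round 6 (the client proposes): the contractor gets 3 if talks fail, so the client offers 3 and keeps 147.
Round 5 (the contractor proposes): the client can get 147 next round, worth 0.84 × 147 = 123.48 now; the contractor offers that and keeps 26.52.
Round 4 (the client proposes): the contractor can get 26.52 next round, worth 0.71 × 26.52 = 18.8292 now, so the client offers 18.8292, keeping 131.1708.
Round 3 (the contractor proposes): the client can get 131.1708 next round, worth 0.84 × 131.1708 = 110.183472 now; the contractor offers that and keeps 39.816528.
Round 2 (the client proposes): the contractor can get 39.816528 next round, worth 0.71 × 39.816528 = 28.26973488 now, so the client offers 28.26973488, keeping 121.73026512.
Round 1 (the contractor proposes): the client can get 121.73026512 next round, worth 0.84 × 121.73026512 = 102.2534227008 now. The contractor offers 102.2534227008 and keeps 150 − 102.2534227008 = 47.7465772992.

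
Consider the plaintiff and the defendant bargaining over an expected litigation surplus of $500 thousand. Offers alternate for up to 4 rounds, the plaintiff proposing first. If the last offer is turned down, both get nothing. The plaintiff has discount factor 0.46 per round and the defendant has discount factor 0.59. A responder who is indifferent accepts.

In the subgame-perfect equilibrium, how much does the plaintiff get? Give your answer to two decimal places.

By backward induction:
Round 4 (the defendant proposes): rejection yields 0 for the plaintiff; the defendant offers 0 and keeps 500.
Round 3 (the plaintiff proposes): the defendant can get 500 next round, worth 0.59 × 500 = 295 now. The plaintiff offers 295 and keeps 500 − 295 = 205.
Round 2 (the defendant proposes): the plaintiff can get 205 next round, worth 0.46 × 205 = 94.3 now; the defendant offers that and keeps 405.7.
Round 1 (the plaintiff proposes): the defendant can get 405.7 next round, worth 0.59 × 405.7 = 239.363 now, so the plaintiff offers 239.363, keeping 260.637.

260.64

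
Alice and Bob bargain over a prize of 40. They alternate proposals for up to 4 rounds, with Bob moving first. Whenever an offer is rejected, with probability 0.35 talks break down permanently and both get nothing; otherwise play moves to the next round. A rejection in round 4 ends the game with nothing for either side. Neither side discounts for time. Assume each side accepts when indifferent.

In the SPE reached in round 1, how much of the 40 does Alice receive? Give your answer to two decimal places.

20.09

By backward induction:
Round 4 (Alice proposes): Bob will accept anything ≥ 0, so Alice offers 0 and keeps 40.
Round 3 (Bob proposes): rejecting gives Alice an expected 0.65 × 40 = 26; Bob offers that and keeps 14.
Round 2 (Alice proposes): rejecting gives Bob an expected 0.65 × 14 = 9.1. Alice offers 9.1 and keeps 40 − 9.1 = 30.9.
Round 1 (Bob proposes): rejecting gives Alice an expected 0.65 × 30.9 = 20.085; Bob offers that and keeps 19.915.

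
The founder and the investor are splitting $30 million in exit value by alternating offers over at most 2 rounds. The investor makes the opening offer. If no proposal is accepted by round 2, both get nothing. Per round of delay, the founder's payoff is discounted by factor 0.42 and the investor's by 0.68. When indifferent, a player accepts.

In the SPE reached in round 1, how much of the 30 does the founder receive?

12.6

By backward induction:
Round 2 (the founder proposes): rejection yields 0 for the investor; the founder offers 0 and keeps 30.
Round 1 (the investor proposes): the founder can get 30 next round, worth 0.42 × 30 = 12.6 now, so the investor offers 12.6, keeping 17.4.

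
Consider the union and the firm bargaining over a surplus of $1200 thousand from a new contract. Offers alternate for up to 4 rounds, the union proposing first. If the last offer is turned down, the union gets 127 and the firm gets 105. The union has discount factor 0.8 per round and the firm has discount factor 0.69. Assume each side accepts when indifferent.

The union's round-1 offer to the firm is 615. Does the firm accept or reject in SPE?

Accept

Work out the firm's continuation value if the offer is rejected.
Round 4 (the firm proposes): the union gets 127 if talks fail, so the firm offers 127 and keeps 1073.
Round 3 (the union proposes): the firm can get 1073 next round, worth 0.69 × 1073 = 740.37 now, so the union offers 740.37, keeping 459.63.
Round 2 (the firm proposes): the union can get 459.63 next round, worth 0.8 × 459.63 = 367.704 now; the firm offers that and keeps 832.296.
So by rejecting in round 1, the firm gets 832.296 next round, worth 0.69 × 832.296 = 574.28424 now.
Offer 615 ≥ 574.28424, so the firm accepts.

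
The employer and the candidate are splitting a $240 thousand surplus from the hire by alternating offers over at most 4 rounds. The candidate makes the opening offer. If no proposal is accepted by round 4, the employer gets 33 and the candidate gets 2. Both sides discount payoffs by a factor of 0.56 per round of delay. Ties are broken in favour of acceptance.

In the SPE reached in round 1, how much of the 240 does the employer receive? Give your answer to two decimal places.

Round 4 (the employer proposes): the candidate gets 2 if talks fail, so the employer offers 2 and keeps 238.
Round 3 (the candidate proposes): the employer can get 238 next round, worth 0.56 × 238 = 133.28 now. The candidate offers 133.28 and keeps 240 − 133.28 = 106.72.
Round 2 (the employer proposes): the candidate can get 106.72 next round, worth 0.56 × 106.72 = 59.7632 now. The employer offers 59.7632 and keeps 240 − 59.7632 = 180.2368.
Round 1 (the candidate proposes): the employer can get 180.2368 next round, worth 0.56 × 180.2368 = 100.932608 now. The candidate offers 100.932608 and keeps 240 − 100.932608 = 139.067392.

100.93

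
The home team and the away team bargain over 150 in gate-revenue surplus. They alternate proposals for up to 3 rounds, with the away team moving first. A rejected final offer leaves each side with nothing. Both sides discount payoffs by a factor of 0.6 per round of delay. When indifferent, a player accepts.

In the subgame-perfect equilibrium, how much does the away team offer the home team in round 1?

Round 3 (the away team proposes): the home team will accept anything ≥ 0, so the away team offers 0 and keeps 150.
Round 2 (the home team proposes): the away team can get 150 next round, worth 0.6 × 150 = 90 now, so the home team offers 90, keeping 60.
Round 1 (the away team proposes): the home team can get 60 next round, worth 0.6 × 60 = 36 now. The away team offers 36 and keeps 150 − 36 = 114.

36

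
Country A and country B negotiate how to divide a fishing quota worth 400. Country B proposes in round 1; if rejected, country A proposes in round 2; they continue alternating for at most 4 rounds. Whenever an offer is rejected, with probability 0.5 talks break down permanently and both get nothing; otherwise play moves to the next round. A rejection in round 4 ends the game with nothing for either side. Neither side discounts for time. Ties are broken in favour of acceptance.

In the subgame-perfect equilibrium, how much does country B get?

250

By backward induction:
Round 4 (country A proposes): rejection yields 0 for country B; country A offers 0 and keeps 400.
Round 3 (country B proposes): rejecting gives country A an expected 0.5 × 400 = 200. Country B offers 200 and keeps 400 − 200 = 200.
Round 2 (country A proposes): rejecting gives country B an expected 0.5 × 200 = 100; country A offers that and keeps 300.
Round 1 (country B proposes): rejecting gives country A an expected 0.5 × 300 = 150. Country B offers 150 and keeps 400 − 150 = 250.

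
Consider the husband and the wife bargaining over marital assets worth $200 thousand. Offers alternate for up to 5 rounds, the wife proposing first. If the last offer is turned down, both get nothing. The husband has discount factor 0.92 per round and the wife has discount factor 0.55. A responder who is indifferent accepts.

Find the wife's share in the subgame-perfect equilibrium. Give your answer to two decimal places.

Round 5 (the wife proposes): rejection yields 0 for the husband; the wife offers 0 and keeps 200.
Round 4 (the husband proposes): the wife can get 200 next round, worth 0.55 × 200 = 110 now. The husband offers 110 and keeps 200 − 110 = 90.
Round 3 (the wife proposes): the husband can get 90 next round, worth 0.92 × 90 = 82.8 now, so the wife offers 82.8, keeping 117.2.
Round 2 (the husband proposes): the wife can get 117.2 next round, worth 0.55 × 117.2 = 64.46 now. The husband offers 64.46 and keeps 200 − 64.46 = 135.54.
Round 1 (the wife proposes): the husband can get 135.54 next round, worth 0.92 × 135.54 = 124.6968 now. The wife offers 124.6968 and keeps 200 − 124.6968 = 75.3032.

75.30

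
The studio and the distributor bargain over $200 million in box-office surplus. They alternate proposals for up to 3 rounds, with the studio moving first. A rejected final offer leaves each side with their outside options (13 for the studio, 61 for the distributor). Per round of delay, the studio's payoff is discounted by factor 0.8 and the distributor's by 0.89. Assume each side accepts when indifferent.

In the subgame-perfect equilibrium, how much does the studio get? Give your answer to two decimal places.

120.97

By backward induction:
Round 3 (the studio proposes): the distributor gets 61 if talks fail, so the studio offers 61 and keeps 139.
Round 2 (the distributor proposes): the studio can get 139 next round, worth 0.8 × 139 = 111.2 now; the distributor offers that and keeps 88.8.
Round 1 (the studio proposes): the distributor can get 88.8 next round, worth 0.89 × 88.8 = 79.032 now. The studio offers 79.032 and keeps 200 − 79.032 = 120.968.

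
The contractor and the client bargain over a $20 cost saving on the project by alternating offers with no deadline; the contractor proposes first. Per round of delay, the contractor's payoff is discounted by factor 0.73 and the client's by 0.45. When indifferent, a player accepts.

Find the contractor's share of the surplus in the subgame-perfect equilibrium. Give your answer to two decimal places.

In a stationary SPE each proposer offers the other exactly their discounted continuation value.
If the contractor keeps x when proposing and the client keeps y when proposing, then x = 20 − 0.45y and y = 20 − 0.73x.
Solving: x = 20(1 − 0.45) / (1 − 0.73·0.45) = 11 / 0.6715 ≈ 16.3812.
The client gets 20 − 16.3812 ≈ 3.6188.

16.38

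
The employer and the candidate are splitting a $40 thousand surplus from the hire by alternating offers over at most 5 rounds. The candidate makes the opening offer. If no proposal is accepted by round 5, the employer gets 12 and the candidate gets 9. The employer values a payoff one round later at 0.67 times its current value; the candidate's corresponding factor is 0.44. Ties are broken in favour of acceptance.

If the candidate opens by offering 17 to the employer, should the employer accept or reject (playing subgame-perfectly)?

Round 5 (the candidate proposes): the employer gets 12 if talks fail, so the candidate offers 12 and keeps 28.
Round 4 (the employer proposes): the candidate can get 28 next round, worth 0.44 × 28 = 12.32 now. The employer offers 12.32 and keeps 40 − 12.32 = 27.68.
Round 3 (the candidate proposes): the employer can get 27.68 next round, worth 0.67 × 27.68 = 18.5456 now, so the candidate offers 18.5456, keeping 21.4544.
Round 2 (the employer proposes): the candidate can get 21.4544 next round, worth 0.44 × 21.4544 = 9.439936 now, so the employer offers 9.439936, keeping 30.560064.
So by rejecting in round 1, the employer gets 30.560064 next round, worth 0.67 × 30.560064 = 20.47524288 now.
Offer 17 < 20.47524288, so the employer rejects.

Reject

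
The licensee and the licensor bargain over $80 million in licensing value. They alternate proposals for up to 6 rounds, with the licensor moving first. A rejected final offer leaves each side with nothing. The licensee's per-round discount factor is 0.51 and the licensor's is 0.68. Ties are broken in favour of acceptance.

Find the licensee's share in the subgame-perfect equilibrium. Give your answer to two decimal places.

Solve by backward induction from round 6.
Round 6 (the licensee proposes): rejection yields 0 for the licensor; the licensee offers 0 and keeps 80.
Round 5 (the licensor proposes): the licensee can get 80 next round, worth 0.51 × 80 = 40.8 now; the licensor offers that and keeps 39.2.
Round 4 (the licensee proposes): the licensor can get 39.2 next round, worth 0.68 × 39.2 = 26.656 now; the licensee offers that and keeps 53.344.
Round 3 (the licensor proposes): the licensee can get 53.344 next round, worth 0.51 × 53.344 = 27.20544 now; the licensor offers that and keeps 52.79456.
Round 2 (the licensee proposes): the licensor can get 52.79456 next round, worth 0.68 × 52.79456 = 35.9003008 now, so the licensee offers 35.9003008, keeping 44.0996992.
Round 1 (the licensor proposes): the licensee can get 44.0996992 next round, worth 0.51 × 44.0996992 = 22.490846592 now, so the licensor offers 22.490846592, keeping 57.509153408.

22.49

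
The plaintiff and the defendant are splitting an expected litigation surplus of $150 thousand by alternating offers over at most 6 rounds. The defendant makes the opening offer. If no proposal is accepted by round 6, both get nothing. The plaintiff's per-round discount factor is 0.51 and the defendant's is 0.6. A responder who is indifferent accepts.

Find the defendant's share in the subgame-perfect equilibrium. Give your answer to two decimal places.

102.87

Work backward from the last round.
Round 6 (the plaintiff proposes): the defendant will accept anything ≥ 0, so the plaintiff offers 0 and keeps 150.
Round 5 (the defendant proposes): the plaintiff can get 150 next round, worth 0.51 × 150 = 76.5 now; the defendant offers that and keeps 73.5.
Round 4 (the plaintiff proposes): the defendant can get 73.5 next round, worth 0.6 × 73.5 = 44.1 now, so the plaintiff offers 44.1, keeping 105.9.
Round 3 (the defendant proposes): the plaintiff can get 105.9 next round, worth 0.51 × 105.9 = 54.009 now. The defendant offers 54.009 and keeps 150 − 54.009 = 95.991.
Round 2 (the plaintiff proposes): the defendant can get 95.991 next round, worth 0.6 × 95.991 = 57.5946 now. The plaintiff offers 57.5946 and keeps 150 − 57.5946 = 92.4054.
Round 1 (the defendant proposes): the plaintiff can get 92.4054 next round, worth 0.51 × 92.4054 = 47.126754 now. The defendant offers 47.126754 and keeps 150 − 47.126754 = 102.873246.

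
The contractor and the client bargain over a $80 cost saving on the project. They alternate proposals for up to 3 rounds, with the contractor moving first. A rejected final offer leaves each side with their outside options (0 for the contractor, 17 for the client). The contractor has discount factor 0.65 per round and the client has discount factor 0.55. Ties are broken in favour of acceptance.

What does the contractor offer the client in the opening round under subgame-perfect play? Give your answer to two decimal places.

Work backward from the last round.
Round 3 (the contractor proposes): the client gets 17 if talks fail, so the contractor offers 17 and keeps 63.
Round 2 (the client proposes): the contractor can get 63 next round, worth 0.65 × 63 = 40.95 now. The client offers 40.95 and keeps 80 − 40.95 = 39.05.
Round 1 (the contractor proposes): the client can get 39.05 next round, worth 0.55 × 39.05 = 21.4775 now. The contractor offers 21.4775 and keeps 80 − 21.4775 = 58.5225.

21.48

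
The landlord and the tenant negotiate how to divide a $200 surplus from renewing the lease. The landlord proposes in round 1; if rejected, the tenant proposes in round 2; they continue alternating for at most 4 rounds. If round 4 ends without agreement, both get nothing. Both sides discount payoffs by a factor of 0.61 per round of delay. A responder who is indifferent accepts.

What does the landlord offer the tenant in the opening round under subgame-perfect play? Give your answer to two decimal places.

Round 4 (the tenant proposes): rejection yields 0 for the landlord; the tenant offers 0 and keeps 200.
Round 3 (the landlord proposes): the tenant can get 200 next round, worth 0.61 × 200 = 122 now, so the landlord offers 122, keeping 78.
Round 2 (the tenant proposes): the landlord can get 78 next round, worth 0.61 × 78 = 47.58 now. The tenant offers 47.58 and keeps 200 − 47.58 = 152.42.
Round 1 (the landlord proposes): the tenant can get 152.42 next round, worth 0.61 × 152.42 = 92.9762 now, so the landlord offers 92.9762, keeping 107.0238.

92.98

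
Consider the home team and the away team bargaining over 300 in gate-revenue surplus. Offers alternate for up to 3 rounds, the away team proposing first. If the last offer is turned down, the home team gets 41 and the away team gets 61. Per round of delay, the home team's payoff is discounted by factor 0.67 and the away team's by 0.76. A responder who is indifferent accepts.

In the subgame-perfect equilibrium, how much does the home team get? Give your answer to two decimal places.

69.12

By backward induction:
Round 3 (the away team proposes): the home team gets 41 if talks fail, so the away team offers 41 and keeps 259.
Round 2 (the home team proposes): the away team can get 259 next round, worth 0.76 × 259 = 196.84 now. The home team offers 196.84 and keeps 300 − 196.84 = 103.16.
Round 1 (the away team proposes): the home team can get 103.16 next round, worth 0.67 × 103.16 = 69.1172 now; the away team offers that and keeps 230.8828.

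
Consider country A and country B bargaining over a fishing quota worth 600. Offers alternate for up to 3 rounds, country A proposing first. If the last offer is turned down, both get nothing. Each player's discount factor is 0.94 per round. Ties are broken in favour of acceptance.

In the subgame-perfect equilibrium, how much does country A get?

566.16

By backward induction:
Round 3 (country A proposes): rejection yields 0 for country B; country A offers 0 and keeps 600.
Round 2 (country B proposes): country A can get 600 next round, worth 0.94 × 600 = 564 now, so country B offers 564, keeping 36.
Round 1 (country A proposes): country B can get 36 next round, worth 0.94 × 36 = 33.84 now; country A offers that and keeps 566.16.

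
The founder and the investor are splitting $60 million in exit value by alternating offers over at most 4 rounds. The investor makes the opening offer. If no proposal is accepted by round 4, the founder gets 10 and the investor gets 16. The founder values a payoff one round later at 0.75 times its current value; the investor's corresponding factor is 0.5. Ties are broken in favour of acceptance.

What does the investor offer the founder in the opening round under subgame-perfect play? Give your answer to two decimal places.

34.88

Round 4 (the founder proposes): the investor gets 16 if talks fail, so the founder offers 16 and keeps 44.
Round 3 (the investor proposes): the founder can get 44 next round, worth 0.75 × 44 = 33 now. The investor offers 33 and keeps 60 − 33 = 27.
Round 2 (the founder proposes): the investor can get 27 next round, worth 0.5 × 27 = 13.5 now; the founder offers that and keeps 46.5.
Round 1 (the investor proposes): the founder can get 46.5 next round, worth 0.75 × 46.5 = 34.875 now. The investor offers 34.875 and keeps 60 − 34.875 = 25.125.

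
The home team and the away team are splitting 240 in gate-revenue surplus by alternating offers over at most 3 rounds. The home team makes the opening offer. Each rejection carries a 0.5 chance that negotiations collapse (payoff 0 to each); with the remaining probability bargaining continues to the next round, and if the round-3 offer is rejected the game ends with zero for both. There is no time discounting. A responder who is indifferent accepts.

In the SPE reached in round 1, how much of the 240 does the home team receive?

180

By backward induction:
Round 3 (the home team proposes): rejection yields 0 for the away team; the home team offers 0 and keeps 240.
Round 2 (the away team proposes): rejecting gives the home team an expected 0.5 × 240 = 120. The away team offers 120 and keeps 240 − 120 = 120.
Round 1 (the home team proposes): rejecting gives the away team an expected 0.5 × 120 = 60, so the home team offers 60, keeping 180.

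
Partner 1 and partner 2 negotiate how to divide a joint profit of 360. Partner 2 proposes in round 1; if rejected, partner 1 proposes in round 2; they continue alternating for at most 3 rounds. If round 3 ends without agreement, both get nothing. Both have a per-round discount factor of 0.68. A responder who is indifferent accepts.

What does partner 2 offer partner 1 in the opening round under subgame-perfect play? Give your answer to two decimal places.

78.34

Round 3 (partner 2 proposes): rejection yields 0 for partner 1; partner 2 offers 0 and keeps 360.
Round 2 (partner 1 proposes): partner 2 can get 360 next round, worth 0.68 × 360 = 244.8 now; partner 1 offers that and keeps 115.2.
Round 1 (partner 2 proposes): partner 1 can get 115.2 next round, worth 0.68 × 115.2 = 78.336 now; partner 2 offers that and keeps 281.664.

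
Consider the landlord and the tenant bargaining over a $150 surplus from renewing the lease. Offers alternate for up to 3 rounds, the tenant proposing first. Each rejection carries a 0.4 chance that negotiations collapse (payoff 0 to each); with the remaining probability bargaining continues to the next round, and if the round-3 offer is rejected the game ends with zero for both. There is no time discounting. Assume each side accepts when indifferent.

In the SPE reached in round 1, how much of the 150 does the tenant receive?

114

Round 3 (the tenant proposes): the landlord will accept anything ≥ 0, so the tenant offers 0 and keeps 150.
Round 2 (the landlord proposes): rejecting gives the tenant an expected 0.6 × 150 = 90. The landlord offers 90 and keeps 150 − 90 = 60.
Round 1 (the tenant proposes): rejecting gives the landlord an expected 0.6 × 60 = 36; the tenant offers that and keeps 114.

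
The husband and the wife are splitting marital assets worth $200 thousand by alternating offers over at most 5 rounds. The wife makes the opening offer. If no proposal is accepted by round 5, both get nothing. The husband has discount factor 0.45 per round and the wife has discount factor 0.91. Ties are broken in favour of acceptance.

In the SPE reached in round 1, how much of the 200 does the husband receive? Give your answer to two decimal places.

By backward induction:
Round 5 (the wife proposes): rejection yields 0 for the husband; the wife offers 0 and keeps 200.
Round 4 (the husband proposes): the wife can get 200 next round, worth 0.91 × 200 = 182 now; the husband offers that and keeps 18.
Round 3 (the wife proposes): the husband can get 18 next round, worth 0.45 × 18 = 8.1 now, so the wife offers 8.1, keeping 191.9.
Round 2 (the husband proposes): the wife can get 191.9 next round, worth 0.91 × 191.9 = 174.629 now, so the husband offers 174.629, keeping 25.371.
Round 1 (the wife proposes): the husband can get 25.371 next round, worth 0.45 × 25.371 = 11.41695 now, so the wife offers 11.41695, keeping 188.58305.

11.42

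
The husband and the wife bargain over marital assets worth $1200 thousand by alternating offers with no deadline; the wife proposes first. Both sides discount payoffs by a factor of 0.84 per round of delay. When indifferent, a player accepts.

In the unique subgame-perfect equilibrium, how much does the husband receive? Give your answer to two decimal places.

When the wife proposes, the husband accepts any offer worth at least 0.84 times what the husband would get by proposing next round; and vice versa.
This gives x = 1200 − 0.84y and y = 1200 − 0.84x, where x and y are each side's share when it proposes.
Hence (1 − 0.84·0.84)x = 1200(1 − 0.84), i.e. 0.2944·x = 192.
x ≈ 652.1739; the husband's share is 1200 − x ≈ 547.8261.

547.83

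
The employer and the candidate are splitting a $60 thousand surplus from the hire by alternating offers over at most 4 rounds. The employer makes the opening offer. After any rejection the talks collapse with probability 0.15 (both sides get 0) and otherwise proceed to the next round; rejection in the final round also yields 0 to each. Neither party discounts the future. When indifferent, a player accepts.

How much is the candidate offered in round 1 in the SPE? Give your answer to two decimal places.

44.50

Round 4 (the candidate proposes): rejection yields 0 for the employer; the candidate offers 0 and keeps 60.
Round 3 (the employer proposes): rejecting gives the candidate an expected 0.85 × 60 = 51; the employer offers that and keeps 9.
Round 2 (the candidate proposes): rejecting gives the employer an expected 0.85 × 9 = 7.65, so the candidate offers 7.65, keeping 52.35.
Round 1 (the employer proposes): rejecting gives the candidate an expected 0.85 × 52.35 = 44.4975. The employer offers 44.4975 and keeps 60 − 44.4975 = 15.5025.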